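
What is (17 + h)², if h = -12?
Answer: 25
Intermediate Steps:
(17 + h)² = (17 - 12)² = 5² = 25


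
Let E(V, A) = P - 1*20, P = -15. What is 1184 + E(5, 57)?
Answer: 1149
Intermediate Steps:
E(V, A) = -35 (E(V, A) = -15 - 1*20 = -15 - 20 = -35)
1184 + E(5, 57) = 1184 - 35 = 1149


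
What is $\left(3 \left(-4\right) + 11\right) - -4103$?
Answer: $4102$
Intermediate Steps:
$\left(3 \left(-4\right) + 11\right) - -4103 = \left(-12 + 11\right) + 4103 = -1 + 4103 = 4102$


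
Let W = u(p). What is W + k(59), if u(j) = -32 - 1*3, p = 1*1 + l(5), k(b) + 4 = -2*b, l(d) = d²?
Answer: -157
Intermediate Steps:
k(b) = -4 - 2*b
p = 26 (p = 1*1 + 5² = 1 + 25 = 26)
u(j) = -35 (u(j) = -32 - 3 = -35)
W = -35
W + k(59) = -35 + (-4 - 2*59) = -35 + (-4 - 118) = -35 - 122 = -157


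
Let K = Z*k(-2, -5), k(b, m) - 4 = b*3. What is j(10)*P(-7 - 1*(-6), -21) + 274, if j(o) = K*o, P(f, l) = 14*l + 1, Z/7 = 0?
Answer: 274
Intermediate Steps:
Z = 0 (Z = 7*0 = 0)
P(f, l) = 1 + 14*l
k(b, m) = 4 + 3*b (k(b, m) = 4 + b*3 = 4 + 3*b)
K = 0 (K = 0*(4 + 3*(-2)) = 0*(4 - 6) = 0*(-2) = 0)
j(o) = 0 (j(o) = 0*o = 0)
j(10)*P(-7 - 1*(-6), -21) + 274 = 0*(1 + 14*(-21)) + 274 = 0*(1 - 294) + 274 = 0*(-293) + 274 = 0 + 274 = 274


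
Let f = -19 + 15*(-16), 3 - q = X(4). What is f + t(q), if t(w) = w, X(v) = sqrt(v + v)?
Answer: -256 - 2*sqrt(2) ≈ -258.83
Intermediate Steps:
X(v) = sqrt(2)*sqrt(v) (X(v) = sqrt(2*v) = sqrt(2)*sqrt(v))
q = 3 - 2*sqrt(2) (q = 3 - sqrt(2)*sqrt(4) = 3 - sqrt(2)*2 = 3 - 2*sqrt(2) ≈ 0.17157)
f = -259 (f = -19 - 240 = -259)
f + t(q) = -259 + (3 - 2*sqrt(2)) = -256 - 2*sqrt(2)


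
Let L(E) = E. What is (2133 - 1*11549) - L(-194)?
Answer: -9222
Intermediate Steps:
(2133 - 1*11549) - L(-194) = (2133 - 1*11549) - 1*(-194) = (2133 - 11549) + 194 = -9416 + 194 = -9222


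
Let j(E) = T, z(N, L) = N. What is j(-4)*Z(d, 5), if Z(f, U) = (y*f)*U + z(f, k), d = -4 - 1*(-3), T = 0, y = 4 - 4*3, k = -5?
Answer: 0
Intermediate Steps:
y = -8 (y = 4 - 12 = -8)
j(E) = 0
d = -1 (d = -4 + 3 = -1)
Z(f, U) = f - 8*U*f (Z(f, U) = (-8*f)*U + f = -8*U*f + f = f - 8*U*f)
j(-4)*Z(d, 5) = 0*(-(1 - 8*5)) = 0*(-(1 - 40)) = 0*(-1*(-39)) = 0*39 = 0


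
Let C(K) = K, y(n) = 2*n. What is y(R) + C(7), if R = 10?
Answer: 27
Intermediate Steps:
y(R) + C(7) = 2*10 + 7 = 20 + 7 = 27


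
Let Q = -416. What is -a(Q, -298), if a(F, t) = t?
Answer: 298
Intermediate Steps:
-a(Q, -298) = -1*(-298) = 298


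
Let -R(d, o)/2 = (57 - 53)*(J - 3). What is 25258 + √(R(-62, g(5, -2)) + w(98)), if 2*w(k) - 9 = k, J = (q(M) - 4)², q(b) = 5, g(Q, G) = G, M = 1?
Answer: 25258 + √278/2 ≈ 25266.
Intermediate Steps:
J = 1 (J = (5 - 4)² = 1² = 1)
w(k) = 9/2 + k/2
R(d, o) = 16 (R(d, o) = -2*(57 - 53)*(1 - 3) = -8*(-2) = -2*(-8) = 16)
25258 + √(R(-62, g(5, -2)) + w(98)) = 25258 + √(16 + (9/2 + (½)*98)) = 25258 + √(16 + (9/2 + 49)) = 25258 + √(16 + 107/2) = 25258 + √(139/2) = 25258 + √278/2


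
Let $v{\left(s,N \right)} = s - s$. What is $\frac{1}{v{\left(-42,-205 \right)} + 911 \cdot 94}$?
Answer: $\frac{1}{85634} \approx 1.1678 \cdot 10^{-5}$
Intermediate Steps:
$v{\left(s,N \right)} = 0$
$\frac{1}{v{\left(-42,-205 \right)} + 911 \cdot 94} = \frac{1}{0 + 911 \cdot 94} = \frac{1}{0 + 85634} = \frac{1}{85634}$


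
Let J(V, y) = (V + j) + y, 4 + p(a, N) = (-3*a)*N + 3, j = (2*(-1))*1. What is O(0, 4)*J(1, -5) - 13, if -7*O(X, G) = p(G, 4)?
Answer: -55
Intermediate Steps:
j = -2 (j = -2*1 = -2)
p(a, N) = -1 - 3*N*a (p(a, N) = -4 + ((-3*a)*N + 3) = -4 + (-3*N*a + 3) = -4 + (3 - 3*N*a) = -1 - 3*N*a)
J(V, y) = -2 + V + y (J(V, y) = (V - 2) + y = (-2 + V) + y = -2 + V + y)
O(X, G) = 1/7 + 12*G/7 (O(X, G) = -(-1 - 3*4*G)/7 = -(-1 - 12*G)/7 = 1/7 + 12*G/7)
O(0, 4)*J(1, -5) - 13 = (1/7 + (12/7)*4)*(-2 + 1 - 5) - 13 = (1/7 + 48/7)*(-6) - 13 = 7*(-6) - 13 = -42 - 13 = -55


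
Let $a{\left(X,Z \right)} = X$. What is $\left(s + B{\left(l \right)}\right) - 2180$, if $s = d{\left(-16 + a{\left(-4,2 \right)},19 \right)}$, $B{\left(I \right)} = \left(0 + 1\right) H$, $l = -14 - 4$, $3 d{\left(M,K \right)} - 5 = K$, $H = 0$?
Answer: $-2172$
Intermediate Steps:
$d{\left(M,K \right)} = \frac{5}{3} + \frac{K}{3}$
$l = -18$
$B{\left(I \right)} = 0$ ($B{\left(I \right)} = \left(0 + 1\right) 0 = 1 \cdot 0 = 0$)
$s = 8$ ($s = \frac{5}{3} + \frac{1}{3} \cdot 19 = \frac{5}{3} + \frac{19}{3} = 8$)
$\left(s + B{\left(l \right)}\right) - 2180 = \left(8 + 0\right) - 2180 = 8 - 2180 = -2172$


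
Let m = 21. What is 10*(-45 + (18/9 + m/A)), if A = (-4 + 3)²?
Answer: -220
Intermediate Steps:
A = 1 (A = (-1)² = 1)
10*(-45 + (18/9 + m/A)) = 10*(-45 + (18/9 + 21/1)) = 10*(-45 + (18*(⅑) + 21*1)) = 10*(-45 + (2 + 21)) = 10*(-45 + 23) = 10*(-22) = -220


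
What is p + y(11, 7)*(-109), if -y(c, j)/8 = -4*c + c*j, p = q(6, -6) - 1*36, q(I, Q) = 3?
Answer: 28743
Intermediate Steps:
p = -33 (p = 3 - 1*36 = 3 - 36 = -33)
y(c, j) = 32*c - 8*c*j (y(c, j) = -8*(-4*c + c*j) = 32*c - 8*c*j)
p + y(11, 7)*(-109) = -33 + (8*11*(4 - 1*7))*(-109) = -33 + (8*11*(4 - 7))*(-109) = -33 + (8*11*(-3))*(-109) = -33 - 264*(-109) = -33 + 28776 = 28743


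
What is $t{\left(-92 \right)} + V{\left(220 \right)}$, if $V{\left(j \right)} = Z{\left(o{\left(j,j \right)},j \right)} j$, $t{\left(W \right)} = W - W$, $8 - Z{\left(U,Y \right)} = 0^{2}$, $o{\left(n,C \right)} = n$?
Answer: $1760$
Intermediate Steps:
$Z{\left(U,Y \right)} = 8$ ($Z{\left(U,Y \right)} = 8 - 0^{2} = 8 - 0 = 8 + 0 = 8$)
$t{\left(W \right)} = 0$
$V{\left(j \right)} = 8 j$
$t{\left(-92 \right)} + V{\left(220 \right)} = 0 + 8 \cdot 220 = 0 + 1760 = 1760$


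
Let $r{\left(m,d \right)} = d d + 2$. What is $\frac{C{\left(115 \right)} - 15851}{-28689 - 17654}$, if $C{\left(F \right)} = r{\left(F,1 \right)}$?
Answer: $\frac{15848}{46343} \approx 0.34197$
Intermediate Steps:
$r{\left(m,d \right)} = 2 + d^{2}$ ($r{\left(m,d \right)} = d^{2} + 2 = 2 + d^{2}$)
$C{\left(F \right)} = 3$ ($C{\left(F \right)} = 2 + 1^{2} = 2 + 1 = 3$)
$\frac{C{\left(115 \right)} - 15851}{-28689 - 17654} = \frac{3 - 15851}{-28689 - 17654} = - \frac{15848}{-46343} = \left(-15848\right) \left(- \frac{1}{46343}\right) = \frac{15848}{46343}$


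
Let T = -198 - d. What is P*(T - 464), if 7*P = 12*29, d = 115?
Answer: -38628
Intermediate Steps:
T = -313 (T = -198 - 1*115 = -198 - 115 = -313)
P = 348/7 (P = (12*29)/7 = (⅐)*348 = 348/7 ≈ 49.714)
P*(T - 464) = 348*(-313 - 464)/7 = (348/7)*(-777) = -38628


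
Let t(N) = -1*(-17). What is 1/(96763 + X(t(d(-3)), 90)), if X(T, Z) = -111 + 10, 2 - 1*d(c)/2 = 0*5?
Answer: 1/96662 ≈ 1.0345e-5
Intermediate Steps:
d(c) = 4 (d(c) = 4 - 0*5 = 4 - 2*0 = 4 + 0 = 4)
t(N) = 17
X(T, Z) = -101
1/(96763 + X(t(d(-3)), 90)) = 1/(96763 - 101) = 1/96662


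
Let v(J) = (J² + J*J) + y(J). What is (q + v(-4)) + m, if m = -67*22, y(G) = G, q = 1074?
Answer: -372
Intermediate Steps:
m = -1474
v(J) = J + 2*J² (v(J) = (J² + J*J) + J = (J² + J²) + J = 2*J² + J = J + 2*J²)
(q + v(-4)) + m = (1074 - 4*(1 + 2*(-4))) - 1474 = (1074 - 4*(1 - 8)) - 1474 = (1074 - 4*(-7)) - 1474 = (1074 + 28) - 1474 = 1102 - 1474 = -372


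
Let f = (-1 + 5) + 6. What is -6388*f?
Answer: -63880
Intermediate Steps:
f = 10 (f = 4 + 6 = 10)
-6388*f = -6388*10 = -63880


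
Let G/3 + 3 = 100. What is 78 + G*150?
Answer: 43728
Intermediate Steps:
G = 291 (G = -9 + 3*100 = -9 + 300 = 291)
78 + G*150 = 78 + 291*150 = 78 + 43650 = 43728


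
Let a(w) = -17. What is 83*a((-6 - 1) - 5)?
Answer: -1411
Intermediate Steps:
83*a((-6 - 1) - 5) = 83*(-17) = -1411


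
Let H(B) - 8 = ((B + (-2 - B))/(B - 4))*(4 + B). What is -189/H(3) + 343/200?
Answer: -15127/2200 ≈ -6.8759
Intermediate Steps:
H(B) = 8 - 2*(4 + B)/(-4 + B) (H(B) = 8 + ((B + (-2 - B))/(B - 4))*(4 + B) = 8 + (-2/(-4 + B))*(4 + B) = 8 - 2*(4 + B)/(-4 + B))
-189/H(3) + 343/200 = -189*(-4 + 3)/(2*(-20 + 3*3)) + 343/200 = -189*(-1/(2*(-20 + 9))) + 343*(1/200) = -189/(2*(-1)*(-11)) + 343/200 = -189/22 + 343/200 = -15127/2200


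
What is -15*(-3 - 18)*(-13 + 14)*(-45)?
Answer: -14175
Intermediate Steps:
-15*(-3 - 18)*(-13 + 14)*(-45) = -(-315)*(-45) = -15*(-21)*(-45) = 315*(-45) = -14175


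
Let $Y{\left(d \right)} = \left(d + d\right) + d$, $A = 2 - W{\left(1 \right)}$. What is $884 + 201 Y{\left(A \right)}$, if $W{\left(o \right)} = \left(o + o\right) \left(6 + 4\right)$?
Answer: $-9970$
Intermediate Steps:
$W{\left(o \right)} = 20 o$ ($W{\left(o \right)} = 2 o 10 = 20 o$)
$A = -18$ ($A = 2 - 20 \cdot 1 = 2 - 20 = -18$)
$Y{\left(d \right)} = 3 d$ ($Y{\left(d \right)} = 2 d + d = 3 d$)
$884 + 201 Y{\left(A \right)} = 884 + 201 \cdot 3 \left(-18\right) = 884 + 201 \left(-54\right) = 884 - 10854 = -9970$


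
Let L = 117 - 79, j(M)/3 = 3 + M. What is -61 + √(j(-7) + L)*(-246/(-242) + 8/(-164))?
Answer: -61 + 4801*√26/4961 ≈ -56.065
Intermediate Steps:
j(M) = 9 + 3*M (j(M) = 3*(3 + M) = 9 + 3*M)
L = 38
-61 + √(j(-7) + L)*(-246/(-242) + 8/(-164)) = -61 + √((9 + 3*(-7)) + 38)*(-246/(-242) + 8/(-164)) = -61 + √((9 - 21) + 38)*(-246*(-1/242) + 8*(-1/164)) = -61 + √(-12 + 38)*(123/121 - 2/41) = -61 + √26*(4801/4961) = -61 + 4801*√26/4961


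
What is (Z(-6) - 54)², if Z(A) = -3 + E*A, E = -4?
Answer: 1089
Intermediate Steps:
Z(A) = -3 - 4*A
(Z(-6) - 54)² = ((-3 - 4*(-6)) - 54)² = ((-3 + 24) - 54)² = (21 - 54)² = (-33)² = 1089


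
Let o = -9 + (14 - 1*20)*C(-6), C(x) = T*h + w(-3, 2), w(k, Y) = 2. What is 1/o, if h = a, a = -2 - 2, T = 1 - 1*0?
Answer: ⅓ ≈ 0.33333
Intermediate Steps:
T = 1 (T = 1 + 0 = 1)
a = -4
h = -4
C(x) = -2 (C(x) = 1*(-4) + 2 = -4 + 2 = -2)
o = 3 (o = -9 + (14 - 1*20)*(-2) = -9 + (14 - 20)*(-2) = -9 - 6*(-2) = -9 + 12 = 3)
1/o = 1/3 = ⅓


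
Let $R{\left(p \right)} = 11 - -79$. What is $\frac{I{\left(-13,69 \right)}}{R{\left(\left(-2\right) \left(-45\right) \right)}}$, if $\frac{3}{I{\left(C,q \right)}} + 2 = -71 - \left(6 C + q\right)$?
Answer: $- \frac{1}{1920} \approx -0.00052083$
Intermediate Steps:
$I{\left(C,q \right)} = \frac{3}{-73 - q - 6 C}$ ($I{\left(C,q \right)} = \frac{3}{-2 - \left(71 + q + 6 C\right)} = \frac{3}{-73 - q - 6 C}$)
$R{\left(p \right)} = 90$ ($R{\left(p \right)} = 11 + 79 = 90$)
$\frac{I{\left(-13,69 \right)}}{R{\left(\left(-2\right) \left(-45\right) \right)}} = \frac{\left(-3\right) \frac{1}{73 + 69 + 6 \left(-13\right)}}{90} = - \frac{3}{73 + 69 - 78} \cdot \frac{1}{90} = - \frac{3}{64} \cdot \frac{1}{90} = \left(-3\right) \frac{1}{64} \cdot \frac{1}{90} = \left(- \frac{3}{64}\right) \frac{1}{90} = - \frac{1}{1920}$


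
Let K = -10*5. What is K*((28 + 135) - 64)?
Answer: -4950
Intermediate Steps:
K = -50
K*((28 + 135) - 64) = -50*((28 + 135) - 64) = -50*(163 - 64) = -50*99 = -4950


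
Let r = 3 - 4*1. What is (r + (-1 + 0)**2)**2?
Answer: 0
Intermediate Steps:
r = -1 (r = 3 - 4 = -1)
(r + (-1 + 0)**2)**2 = (-1 + (-1 + 0)**2)**2 = (-1 + (-1)**2)**2 = (-1 + 1)**2 = 0**2 = 0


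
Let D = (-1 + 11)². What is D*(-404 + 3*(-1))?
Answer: -40700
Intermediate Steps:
D = 100 (D = 10² = 100)
D*(-404 + 3*(-1)) = 100*(-404 + 3*(-1)) = 100*(-404 - 3) = 100*(-407) = -40700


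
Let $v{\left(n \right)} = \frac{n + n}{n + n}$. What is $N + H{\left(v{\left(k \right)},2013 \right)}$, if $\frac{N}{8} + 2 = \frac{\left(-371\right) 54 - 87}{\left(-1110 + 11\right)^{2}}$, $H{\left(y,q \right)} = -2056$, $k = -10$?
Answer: $- \frac{2502724640}{1207801} \approx -2072.1$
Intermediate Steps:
$v{\left(n \right)} = 1$ ($v{\left(n \right)} = \frac{2 n}{2 n} = 2 n \frac{1}{2 n} = 1$)
$N = - \frac{19485784}{1207801}$ ($N = -16 + 8 \frac{\left(-371\right) 54 - 87}{\left(-1110 + 11\right)^{2}} = -16 + 8 \frac{-20034 - 87}{\left(-1099\right)^{2}} = -16 + 8 \left(- \frac{20121}{1207801}\right) = -16 - \frac{160968}{1207801} = - \frac{19485784}{1207801} \approx -16.133$)
$N + H{\left(v{\left(k \right)},2013 \right)} = - \frac{19485784}{1207801} - 2056 = - \frac{2502724640}{1207801}$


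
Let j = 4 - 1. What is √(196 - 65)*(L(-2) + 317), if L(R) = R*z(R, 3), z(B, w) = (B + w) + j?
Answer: 309*√131 ≈ 3536.7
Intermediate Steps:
j = 3
z(B, w) = 3 + B + w (z(B, w) = (B + w) + 3 = 3 + B + w)
L(R) = R*(6 + R) (L(R) = R*(3 + R + 3) = R*(6 + R))
√(196 - 65)*(L(-2) + 317) = √(196 - 65)*(-2*(6 - 2) + 317) = √131*(-2*4 + 317) = √131*(-8 + 317) = √131*309 = 309*√131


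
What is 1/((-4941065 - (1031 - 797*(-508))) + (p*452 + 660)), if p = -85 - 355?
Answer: -1/5545192 ≈ -1.8034e-7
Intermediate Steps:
p = -440
1/((-4941065 - (1031 - 797*(-508))) + (p*452 + 660)) = 1/((-4941065 - (1031 - 797*(-508))) + (-440*452 + 660)) = 1/((-4941065 - (1031 + 404876)) + (-198880 + 660)) = 1/((-4941065 - 1*405907) - 198220) = 1/((-4941065 - 405907) - 198220) = 1/(-5346972 - 198220) = 1/(-5545192) = -1/5545192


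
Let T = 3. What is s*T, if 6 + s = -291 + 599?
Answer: 906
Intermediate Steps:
s = 302 (s = -6 + (-291 + 599) = -6 + 308 = 302)
s*T = 302*3 = 906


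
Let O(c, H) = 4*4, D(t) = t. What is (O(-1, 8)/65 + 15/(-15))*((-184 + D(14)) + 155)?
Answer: 147/13 ≈ 11.308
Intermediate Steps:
O(c, H) = 16
(O(-1, 8)/65 + 15/(-15))*((-184 + D(14)) + 155) = (16/65 + 15/(-15))*((-184 + 14) + 155) = (16*(1/65) + 15*(-1/15))*(-170 + 155) = (16/65 - 1)*(-15) = -49/65*(-15) = 147/13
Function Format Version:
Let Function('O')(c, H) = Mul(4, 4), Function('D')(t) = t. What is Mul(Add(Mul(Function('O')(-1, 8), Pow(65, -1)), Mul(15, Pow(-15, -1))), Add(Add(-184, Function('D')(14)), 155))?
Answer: Rational(147, 13) ≈ 11.308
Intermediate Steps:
Function('O')(c, H) = 16
Mul(Add(Mul(Function('O')(-1, 8), Pow(65, -1)), Mul(15, Pow(-15, -1))), Add(Add(-184, Function('D')(14)), 155)) = Mul(Add(Mul(16, Pow(65, -1)), Mul(15, Pow(-15, -1))), Add(Add(-184, 14), 155)) = Mul(Add(Mul(16, Rational(1, 65)), Mul(15, Rational(-1, 15))), Add(-170, 155)) = Mul(Add(Rational(16, 65), -1), -15) = Mul(Rational(-49, 65), -15) = Rational(147, 13)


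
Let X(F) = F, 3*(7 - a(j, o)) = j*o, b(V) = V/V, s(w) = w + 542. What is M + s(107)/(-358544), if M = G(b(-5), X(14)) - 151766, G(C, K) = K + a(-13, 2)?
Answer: -163212457643/1075632 ≈ -1.5174e+5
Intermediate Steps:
s(w) = 542 + w
b(V) = 1
a(j, o) = 7 - j*o/3
G(C, K) = 47/3 + K (G(C, K) = K + (7 - ⅓*(-13)*2) = K + (7 + 26/3) = K + 47/3 = 47/3 + K)
M = -455209/3 (M = (47/3 + 14) - 151766 = 89/3 - 151766 = -455209/3 ≈ -1.5174e+5)
M + s(107)/(-358544) = -455209/3 + (542 + 107)/(-358544) = -455209/3 + 649*(-1/358544) = -455209/3 - 649/358544 = -163212457643/1075632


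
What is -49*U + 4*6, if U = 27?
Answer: -1299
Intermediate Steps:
-49*U + 4*6 = -49*27 + 4*6 = -1323 + 24 = -1299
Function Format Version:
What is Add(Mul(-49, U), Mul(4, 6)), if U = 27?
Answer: -1299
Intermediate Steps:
Add(Mul(-49, U), Mul(4, 6)) = Add(Mul(-49, 27), Mul(4, 6)) = Add(-1323, 24) = -1299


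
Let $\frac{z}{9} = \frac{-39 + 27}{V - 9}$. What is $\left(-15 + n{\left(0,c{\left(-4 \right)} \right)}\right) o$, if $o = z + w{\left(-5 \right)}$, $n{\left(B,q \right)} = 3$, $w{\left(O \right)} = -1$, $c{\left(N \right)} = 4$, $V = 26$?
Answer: $\frac{1500}{17} \approx 88.235$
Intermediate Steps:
$z = - \frac{108}{17}$ ($z = 9 \frac{-39 + 27}{26 - 9} = 9 \left(- \frac{12}{17}\right) = - \frac{108}{17} \approx -6.3529$)
$o = - \frac{125}{17}$ ($o = - \frac{108}{17} - 1 = - \frac{125}{17} \approx -7.3529$)
$\left(-15 + n{\left(0,c{\left(-4 \right)} \right)}\right) o = \left(-15 + 3\right) \left(- \frac{125}{17}\right) = \left(-12\right) \left(- \frac{125}{17}\right) = \frac{1500}{17}$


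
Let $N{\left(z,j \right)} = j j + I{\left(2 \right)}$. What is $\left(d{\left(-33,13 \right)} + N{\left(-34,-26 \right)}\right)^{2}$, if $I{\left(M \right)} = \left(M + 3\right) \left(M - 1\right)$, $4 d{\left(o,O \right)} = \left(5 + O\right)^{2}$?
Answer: $580644$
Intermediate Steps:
$d{\left(o,O \right)} = \frac{\left(5 + O\right)^{2}}{4}$
$I{\left(M \right)} = \left(-1 + M\right) \left(3 + M\right)$ ($I{\left(M \right)} = \left(3 + M\right) \left(-1 + M\right) = \left(-1 + M\right) \left(3 + M\right)$)
$N{\left(z,j \right)} = 5 + j^{2}$ ($N{\left(z,j \right)} = j j + \left(-3 + 2^{2} + 2 \cdot 2\right) = j^{2} + \left(-3 + 4 + 4\right) = j^{2} + 5 = 5 + j^{2}$)
$\left(d{\left(-33,13 \right)} + N{\left(-34,-26 \right)}\right)^{2} = \left(\frac{\left(5 + 13\right)^{2}}{4} + \left(5 + \left(-26\right)^{2}\right)\right)^{2} = \left(\frac{18^{2}}{4} + \left(5 + 676\right)\right)^{2} = \left(\frac{1}{4} \cdot 324 + 681\right)^{2} = \left(81 + 681\right)^{2} = 762^{2} = 580644$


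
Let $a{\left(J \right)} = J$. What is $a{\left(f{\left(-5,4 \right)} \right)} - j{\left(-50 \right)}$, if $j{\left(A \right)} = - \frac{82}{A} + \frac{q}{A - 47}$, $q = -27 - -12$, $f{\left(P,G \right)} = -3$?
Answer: $- \frac{11627}{2425} \approx -4.7946$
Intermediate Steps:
$q = -15$ ($q = -27 + 12 = -15$)
$j{\left(A \right)} = - \frac{82}{A} - \frac{15}{-47 + A}$ ($j{\left(A \right)} = - \frac{82}{A} - \frac{15}{A - 47} = - \frac{82}{A} - \frac{15}{-47 + A}$)
$a{\left(f{\left(-5,4 \right)} \right)} - j{\left(-50 \right)} = -3 - \frac{3854 - -4850}{\left(-50\right) \left(-47 - 50\right)} = -3 - - \frac{3854 + 4850}{50 \left(-97\right)} = -3 - \left(- \frac{1}{50}\right) \left(- \frac{1}{97}\right) 8704 = -3 - \frac{4352}{2425} = - \frac{11627}{2425}$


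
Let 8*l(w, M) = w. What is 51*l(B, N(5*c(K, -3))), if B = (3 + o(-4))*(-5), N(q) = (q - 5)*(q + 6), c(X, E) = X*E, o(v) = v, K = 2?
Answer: 255/8 ≈ 31.875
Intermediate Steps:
c(X, E) = E*X
N(q) = (-5 + q)*(6 + q)
B = 5 (B = (3 - 4)*(-5) = -1*(-5) = 5)
l(w, M) = w/8
51*l(B, N(5*c(K, -3))) = 51*((⅛)*5) = 51*(5/8) = 255/8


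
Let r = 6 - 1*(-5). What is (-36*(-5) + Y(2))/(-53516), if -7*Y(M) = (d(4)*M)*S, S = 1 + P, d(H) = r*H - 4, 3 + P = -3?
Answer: -415/93653 ≈ -0.0044312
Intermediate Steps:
P = -6 (P = -3 - 3 = -6)
r = 11 (r = 6 + 5 = 11)
d(H) = -4 + 11*H (d(H) = 11*H - 4 = -4 + 11*H)
S = -5 (S = 1 - 6 = -5)
Y(M) = 200*M/7 (Y(M) = -(-4 + 11*4)*M*(-5)/7 = -(-4 + 44)*M*(-5)/7 = -40*M*(-5)/7 = -(-200)*M/7 = 200*M/7)
(-36*(-5) + Y(2))/(-53516) = (-36*(-5) + (200/7)*2)/(-53516) = (180 + 400/7)*(-1/53516) = (1660/7)*(-1/53516) = -415/93653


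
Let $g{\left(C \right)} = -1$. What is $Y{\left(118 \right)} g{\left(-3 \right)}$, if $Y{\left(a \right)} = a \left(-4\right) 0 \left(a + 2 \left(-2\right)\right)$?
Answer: $0$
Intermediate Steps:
$Y{\left(a \right)} = 0$ ($Y{\left(a \right)} = - 4 a 0 \left(a - 4\right) = 0 \left(-4 + a\right) = 0$)
$Y{\left(118 \right)} g{\left(-3 \right)} = 0 \left(-1\right) = 0$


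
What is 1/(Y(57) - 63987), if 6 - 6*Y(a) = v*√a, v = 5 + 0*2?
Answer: -767832/49130497877 + 10*√57/49130497877 ≈ -1.5627e-5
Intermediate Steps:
v = 5 (v = 5 + 0 = 5)
Y(a) = 1 - 5*√a/6
1/(Y(57) - 63987) = 1/((1 - 5*√57/6) - 63987) = 1/(-63986 - 5*√57/6)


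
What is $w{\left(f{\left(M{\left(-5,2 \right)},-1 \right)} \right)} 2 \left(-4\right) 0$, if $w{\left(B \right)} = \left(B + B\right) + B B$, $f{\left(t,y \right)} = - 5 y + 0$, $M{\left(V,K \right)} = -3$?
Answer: $0$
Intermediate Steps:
$f{\left(t,y \right)} = - 5 y$
$w{\left(B \right)} = B^{2} + 2 B$ ($w{\left(B \right)} = 2 B + B^{2} = B^{2} + 2 B$)
$w{\left(f{\left(M{\left(-5,2 \right)},-1 \right)} \right)} 2 \left(-4\right) 0 = \left(-5\right) \left(-1\right) \left(2 - -5\right) 2 \left(-4\right) 0 = 5 \left(2 + 5\right) \left(\left(-8\right) 0\right) = 5 \cdot 7 \cdot 0 = 35 \cdot 0 = 0$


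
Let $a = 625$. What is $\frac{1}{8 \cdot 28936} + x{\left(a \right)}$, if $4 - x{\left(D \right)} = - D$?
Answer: $\frac{145605953}{231488} \approx 629.0$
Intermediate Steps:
$x{\left(D \right)} = 4 + D$ ($x{\left(D \right)} = 4 - - D = 4 + D$)
$\frac{1}{8 \cdot 28936} + x{\left(a \right)} = \frac{1}{8 \cdot 28936} + \left(4 + 625\right) = \frac{1}{231488} + 629 = \frac{145605953}{231488}$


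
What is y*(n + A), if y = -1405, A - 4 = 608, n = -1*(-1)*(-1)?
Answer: -858455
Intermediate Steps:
n = -1 (n = 1*(-1) = -1)
A = 612 (A = 4 + 608 = 612)
y*(n + A) = -1405*(-1 + 612) = -1405*611 = -858455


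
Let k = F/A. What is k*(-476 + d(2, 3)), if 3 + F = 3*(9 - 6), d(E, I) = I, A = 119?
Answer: -2838/119 ≈ -23.849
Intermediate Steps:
F = 6 (F = -3 + 3*(9 - 6) = -3 + 3*3 = -3 + 9 = 6)
k = 6/119 ≈ 0.050420
k*(-476 + d(2, 3)) = 6*(-476 + 3)/119 = (6/119)*(-473) = -2838/119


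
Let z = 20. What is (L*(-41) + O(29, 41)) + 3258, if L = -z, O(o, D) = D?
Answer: 4119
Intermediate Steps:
L = -20 (L = -1*20 = -20)
(L*(-41) + O(29, 41)) + 3258 = (-20*(-41) + 41) + 3258 = (820 + 41) + 3258 = 861 + 3258 = 4119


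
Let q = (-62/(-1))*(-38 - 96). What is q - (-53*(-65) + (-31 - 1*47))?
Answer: -11675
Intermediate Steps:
q = -8308 (q = -62*(-1)*(-134) = 62*(-134) = -8308)
q - (-53*(-65) + (-31 - 1*47)) = -8308 - (-53*(-65) + (-31 - 1*47)) = -8308 - (3445 + (-31 - 47)) = -8308 - (3445 - 78) = -8308 - 1*3367 = -8308 - 3367 = -11675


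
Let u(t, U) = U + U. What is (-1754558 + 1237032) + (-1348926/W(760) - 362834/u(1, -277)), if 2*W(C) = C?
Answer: -27389750401/52630 ≈ -5.2042e+5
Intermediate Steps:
W(C) = C/2
u(t, U) = 2*U
(-1754558 + 1237032) + (-1348926/W(760) - 362834/u(1, -277)) = (-1754558 + 1237032) + (-1348926/((1/2)*760) - 362834/(2*(-277))) = -517526 + (-1348926/380 - 362834/(-554)) = -517526 + (-1348926*1/380 - 362834*(-1/554)) = -517526 + (-674463/190 + 181417/277) = -517526 - 152357021/52630 = -27389750401/52630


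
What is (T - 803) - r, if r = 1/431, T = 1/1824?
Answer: -631275025/786144 ≈ -803.00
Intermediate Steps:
T = 1/1824 ≈ 0.00054825
r = 1/431 ≈ 0.0023202
(T - 803) - r = (1/1824 - 803) - 1*1/431 = -1464671/1824 - 1/431 = -631275025/786144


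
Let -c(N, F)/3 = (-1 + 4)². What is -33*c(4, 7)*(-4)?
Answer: -3564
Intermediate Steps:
c(N, F) = -27 (c(N, F) = -3*(-1 + 4)² = -3*3² = -3*9 = -27)
-33*c(4, 7)*(-4) = -33*(-27)*(-4) = 891*(-4) = -3564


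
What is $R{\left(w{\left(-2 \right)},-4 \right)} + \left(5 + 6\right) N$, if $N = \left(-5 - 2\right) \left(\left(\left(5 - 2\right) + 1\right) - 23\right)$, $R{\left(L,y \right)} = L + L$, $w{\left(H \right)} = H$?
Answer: $1459$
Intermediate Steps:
$R{\left(L,y \right)} = 2 L$
$N = 133$ ($N = - 7 \left(\left(3 + 1\right) - 23\right) = - 7 \left(4 - 23\right) = \left(-7\right) \left(-19\right) = 133$)
$R{\left(w{\left(-2 \right)},-4 \right)} + \left(5 + 6\right) N = 2 \left(-2\right) + \left(5 + 6\right) 133 = -4 + 11 \cdot 133 = -4 + 1463 = 1459$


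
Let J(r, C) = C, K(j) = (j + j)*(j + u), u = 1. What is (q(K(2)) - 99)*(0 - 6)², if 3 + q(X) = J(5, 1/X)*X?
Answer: -3636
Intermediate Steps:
K(j) = 2*j*(1 + j) (K(j) = (j + j)*(j + 1) = (2*j)*(1 + j) = 2*j*(1 + j))
q(X) = -2 (q(X) = -3 + (1/X)*X = -3 + X/X = -3 + 1 = -2)
(q(K(2)) - 99)*(0 - 6)² = (-2 - 99)*(0 - 6)² = -101*(-6)² = -101*36 = -3636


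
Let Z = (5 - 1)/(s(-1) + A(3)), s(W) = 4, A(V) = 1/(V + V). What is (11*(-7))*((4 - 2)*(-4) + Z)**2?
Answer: -2385152/625 ≈ -3816.2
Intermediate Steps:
A(V) = 1/(2*V)
Z = 24/25 (Z = (5 - 1)/(4 + (1/2)/3) = 4/(4 + (1/2)*(1/3)) = 4/(4 + 1/6) = 4/(25/6) = 4*(6/25) = 24/25 ≈ 0.96000)
(11*(-7))*((4 - 2)*(-4) + Z)**2 = (11*(-7))*((4 - 2)*(-4) + 24/25)**2 = -77*(2*(-4) + 24/25)**2 = -77*(-8 + 24/25)**2 = -77*(-176/25)**2 = -77*30976/625 = -2385152/625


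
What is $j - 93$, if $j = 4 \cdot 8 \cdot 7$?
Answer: $131$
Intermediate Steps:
$j = 224$ ($j = 32 \cdot 7 = 224$)
$j - 93 = 224 - 93 = 131$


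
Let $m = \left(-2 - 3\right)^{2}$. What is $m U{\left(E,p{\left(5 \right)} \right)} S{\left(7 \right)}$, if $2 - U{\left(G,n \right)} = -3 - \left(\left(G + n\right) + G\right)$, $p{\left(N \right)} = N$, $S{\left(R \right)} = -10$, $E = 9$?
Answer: $-7000$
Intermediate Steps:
$m = 25$ ($m = \left(-2 + \left(-5 + 2\right)\right)^{2} = \left(-2 - 3\right)^{2} = \left(-5\right)^{2} = 25$)
$U{\left(G,n \right)} = 5 + n + 2 G$ ($U{\left(G,n \right)} = 2 - \left(-3 - \left(\left(G + n\right) + G\right)\right) = 2 - \left(-3 - \left(n + 2 G\right)\right) = 2 - \left(-3 - n - 2 G\right) = 2 + \left(3 + n + 2 G\right) = 5 + n + 2 G$)
$m U{\left(E,p{\left(5 \right)} \right)} S{\left(7 \right)} = 25 \left(5 + 5 + 2 \cdot 9\right) \left(-10\right) = 25 \left(5 + 5 + 18\right) \left(-10\right) = 25 \cdot 28 \left(-10\right) = 700 \left(-10\right) = -7000$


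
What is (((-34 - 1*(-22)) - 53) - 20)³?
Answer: -614125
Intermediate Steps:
(((-34 - 1*(-22)) - 53) - 20)³ = (((-34 + 22) - 53) - 20)³ = ((-12 - 53) - 20)³ = (-65 - 20)³ = (-85)³ = -614125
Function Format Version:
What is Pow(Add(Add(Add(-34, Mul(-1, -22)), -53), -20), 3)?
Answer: -614125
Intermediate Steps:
Pow(Add(Add(Add(-34, Mul(-1, -22)), -53), -20), 3) = Pow(Add(Add(Add(-34, 22), -53), -20), 3) = Pow(Add(Add(-12, -53), -20), 3) = Pow(Add(-65, -20), 3) = Pow(-85, 3) = -614125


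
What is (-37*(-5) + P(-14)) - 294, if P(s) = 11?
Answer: -98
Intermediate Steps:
(-37*(-5) + P(-14)) - 294 = (-37*(-5) + 11) - 294 = (185 + 11) - 294 = 196 - 294 = -98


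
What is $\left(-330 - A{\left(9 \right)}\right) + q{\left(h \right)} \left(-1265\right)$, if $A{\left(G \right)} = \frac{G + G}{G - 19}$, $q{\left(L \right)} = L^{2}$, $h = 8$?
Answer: $- \frac{406441}{5} \approx -81288.0$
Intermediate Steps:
$A{\left(G \right)} = \frac{2 G}{-19 + G}$
$\left(-330 - A{\left(9 \right)}\right) + q{\left(h \right)} \left(-1265\right) = \left(-330 - 2 \cdot 9 \frac{1}{-19 + 9}\right) + 8^{2} \left(-1265\right) = \left(-330 - 2 \cdot 9 \frac{1}{-10}\right) + 64 \left(-1265\right) = \left(-330 - 2 \cdot 9 \left(- \frac{1}{10}\right)\right) - 80960 = \left(-330 - - \frac{9}{5}\right) - 80960 = \left(-330 + \frac{9}{5}\right) - 80960 = - \frac{1641}{5} - 80960 = - \frac{406441}{5}$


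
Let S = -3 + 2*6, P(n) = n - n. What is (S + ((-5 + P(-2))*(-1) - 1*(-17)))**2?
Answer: 961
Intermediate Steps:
P(n) = 0
S = 9 (S = -3 + 12 = 9)
(S + ((-5 + P(-2))*(-1) - 1*(-17)))**2 = (9 + ((-5 + 0)*(-1) - 1*(-17)))**2 = (9 + (-5*(-1) + 17))**2 = (9 + (5 + 17))**2 = (9 + 22)**2 = 31**2 = 961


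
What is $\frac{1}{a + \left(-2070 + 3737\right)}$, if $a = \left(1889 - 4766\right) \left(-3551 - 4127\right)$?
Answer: $\frac{1}{22091273} \approx 4.5267 \cdot 10^{-8}$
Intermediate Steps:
$a = 22089606$ ($a = \left(-2877\right) \left(-7678\right) = 22089606$)
$\frac{1}{a + \left(-2070 + 3737\right)} = \frac{1}{22089606 + \left(-2070 + 3737\right)} = \frac{1}{22089606 + 1667} = \frac{1}{22091273}$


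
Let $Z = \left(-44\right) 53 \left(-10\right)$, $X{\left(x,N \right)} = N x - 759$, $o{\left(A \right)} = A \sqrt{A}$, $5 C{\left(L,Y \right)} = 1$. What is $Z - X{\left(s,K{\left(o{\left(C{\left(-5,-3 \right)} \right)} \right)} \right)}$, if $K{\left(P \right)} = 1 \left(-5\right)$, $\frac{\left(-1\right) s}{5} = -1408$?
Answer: $59279$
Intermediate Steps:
$C{\left(L,Y \right)} = \frac{1}{5}$ ($C{\left(L,Y \right)} = \frac{1}{5} \cdot 1 = \frac{1}{5}$)
$s = 7040$ ($s = \left(-5\right) \left(-1408\right) = 7040$)
$o{\left(A \right)} = A^{\frac{3}{2}}$
$K{\left(P \right)} = -5$
$X{\left(x,N \right)} = -759 + N x$
$Z = 23320$ ($Z = \left(-2332\right) \left(-10\right) = 23320$)
$Z - X{\left(s,K{\left(o{\left(C{\left(-5,-3 \right)} \right)} \right)} \right)} = 23320 - \left(-759 - 35200\right) = 23320 - -35959 = 23320 + 35959 = 59279$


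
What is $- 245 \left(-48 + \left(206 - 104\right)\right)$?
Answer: $-13230$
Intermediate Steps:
$- 245 \left(-48 + \left(206 - 104\right)\right) = - 245 \left(-48 + 102\right) = \left(-245\right) 54 = -13230$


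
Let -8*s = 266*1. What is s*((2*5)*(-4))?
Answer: 1330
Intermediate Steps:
s = -133/4 ≈ -33.250
s*((2*5)*(-4)) = -133*2*5*(-4)/4 = -665*(-4)/2 = -133/4*(-40) = 1330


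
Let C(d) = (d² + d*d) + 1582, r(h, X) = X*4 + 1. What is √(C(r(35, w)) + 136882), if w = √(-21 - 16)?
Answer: √(137282 + 16*I*√37) ≈ 370.52 + 0.131*I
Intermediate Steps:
w = I*√37 (w = √(-37) = I*√37 ≈ 6.0828*I)
r(h, X) = 1 + 4*X (r(h, X) = 4*X + 1 = 1 + 4*X)
C(d) = 1582 + 2*d² (C(d) = (d² + d²) + 1582 = 2*d² + 1582 = 1582 + 2*d²)
√(C(r(35, w)) + 136882) = √((1582 + 2*(1 + 4*(I*√37))²) + 136882) = √((1582 + 2*(1 + 4*I*√37)²) + 136882) = √(138464 + 2*(1 + 4*I*√37)²)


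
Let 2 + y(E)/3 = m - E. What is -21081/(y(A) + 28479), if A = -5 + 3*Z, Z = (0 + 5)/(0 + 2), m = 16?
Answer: -14054/19009 ≈ -0.73933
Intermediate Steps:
Z = 5/2 ≈ 2.5000
A = 5/2 (A = -5 + 3*(5/2) = -5 + 15/2 = 5/2 ≈ 2.5000)
y(E) = 42 - 3*E (y(E) = -6 + 3*(16 - E) = -6 + (48 - 3*E) = 42 - 3*E)
-21081/(y(A) + 28479) = -21081/((42 - 3*5/2) + 28479) = -21081/((42 - 15/2) + 28479) = -21081/(69/2 + 28479) = -21081/57027/2 = -21081*2/57027 = -14054/19009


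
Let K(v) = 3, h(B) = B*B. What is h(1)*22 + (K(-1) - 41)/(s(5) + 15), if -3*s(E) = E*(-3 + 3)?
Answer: 292/15 ≈ 19.467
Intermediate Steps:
h(B) = B²
s(E) = 0 (s(E) = -E*(-3 + 3)/3 = -E*0/3 = -⅓*0 = 0)
h(1)*22 + (K(-1) - 41)/(s(5) + 15) = 1²*22 + (3 - 41)/(0 + 15) = 1*22 - 38/15 = 22 - 38*1/15 = 22 - 38/15 = 292/15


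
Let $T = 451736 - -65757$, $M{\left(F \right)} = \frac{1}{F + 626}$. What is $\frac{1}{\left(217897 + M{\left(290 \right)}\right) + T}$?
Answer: $\frac{916}{673617241} \approx 1.3598 \cdot 10^{-6}$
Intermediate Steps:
$M{\left(F \right)} = \frac{1}{626 + F}$
$T = 517493$ ($T = 451736 + 65757 = 517493$)
$\frac{1}{\left(217897 + M{\left(290 \right)}\right) + T} = \frac{1}{\left(217897 + \frac{1}{626 + 290}\right) + 517493} = \frac{1}{\left(217897 + \frac{1}{916}\right) + 517493} = \frac{1}{\frac{199593653}{916} + 517493} = \frac{1}{\frac{673617241}{916}} = \frac{916}{673617241}$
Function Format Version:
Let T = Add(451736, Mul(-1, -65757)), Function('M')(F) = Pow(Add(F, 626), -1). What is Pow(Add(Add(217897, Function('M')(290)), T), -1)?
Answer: Rational(916, 673617241) ≈ 1.3598e-6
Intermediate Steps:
Function('M')(F) = Pow(Add(626, F), -1)
T = 517493 (T = Add(451736, 65757) = 517493)
Pow(Add(Add(217897, Function('M')(290)), T), -1) = Pow(Add(Add(217897, Pow(Add(626, 290), -1)), 517493), -1) = Pow(Add(Add(217897, Pow(916, -1)), 517493), -1) = Pow(Add(Add(217897, Rational(1, 916)), 517493), -1) = Pow(Add(Rational(199593653, 916), 517493), -1) = Pow(Rational(673617241, 916), -1) = Rational(916, 673617241)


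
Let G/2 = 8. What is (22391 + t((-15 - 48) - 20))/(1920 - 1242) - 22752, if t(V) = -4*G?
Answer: -15403529/678 ≈ -22719.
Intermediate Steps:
G = 16 (G = 2*8 = 16)
t(V) = -64 (t(V) = -4*16 = -64)
(22391 + t((-15 - 48) - 20))/(1920 - 1242) - 22752 = (22391 - 64)/(1920 - 1242) - 22752 = 22327/678 - 22752 = -15403529/678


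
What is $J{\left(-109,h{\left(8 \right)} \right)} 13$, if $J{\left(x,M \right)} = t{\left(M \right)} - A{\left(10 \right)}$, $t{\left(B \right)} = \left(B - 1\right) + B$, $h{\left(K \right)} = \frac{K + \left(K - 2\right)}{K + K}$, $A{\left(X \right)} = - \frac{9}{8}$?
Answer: $\frac{195}{8} \approx 24.375$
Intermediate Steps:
$A{\left(X \right)} = - \frac{9}{8}$ ($A{\left(X \right)} = \left(-9\right) \frac{1}{8} = - \frac{9}{8}$)
$h{\left(K \right)} = \frac{-2 + 2 K}{2 K}$ ($h{\left(K \right)} = \frac{K + \left(-2 + K\right)}{2 K} = \left(-2 + 2 K\right) \frac{1}{2 K} = \frac{-2 + 2 K}{2 K}$)
$t{\left(B \right)} = -1 + 2 B$ ($t{\left(B \right)} = \left(-1 + B\right) + B = -1 + 2 B$)
$J{\left(x,M \right)} = \frac{1}{8} + 2 M$ ($J{\left(x,M \right)} = \left(-1 + 2 M\right) - - \frac{9}{8} = \left(-1 + 2 M\right) + \frac{9}{8} = \frac{1}{8} + 2 M$)
$J{\left(-109,h{\left(8 \right)} \right)} 13 = \left(\frac{1}{8} + 2 \frac{-1 + 8}{8}\right) 13 = \left(\frac{1}{8} + 2 \cdot \frac{1}{8} \cdot 7\right) 13 = \left(\frac{1}{8} + 2 \cdot \frac{7}{8}\right) 13 = \left(\frac{1}{8} + \frac{7}{4}\right) 13 = \frac{15}{8} \cdot 13 = \frac{195}{8}$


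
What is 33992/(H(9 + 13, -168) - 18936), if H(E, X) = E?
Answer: -2428/1351 ≈ -1.7972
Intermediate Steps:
33992/(H(9 + 13, -168) - 18936) = 33992/((9 + 13) - 18936) = 33992/(22 - 18936) = 33992/(-18914) = 33992*(-1/18914) = -2428/1351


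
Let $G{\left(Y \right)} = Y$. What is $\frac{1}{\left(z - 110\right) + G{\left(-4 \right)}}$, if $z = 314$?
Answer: $\frac{1}{200} \approx 0.005$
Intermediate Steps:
$\frac{1}{\left(z - 110\right) + G{\left(-4 \right)}} = \frac{1}{\left(314 - 110\right) - 4} = \frac{1}{204 - 4} = \frac{1}{200}$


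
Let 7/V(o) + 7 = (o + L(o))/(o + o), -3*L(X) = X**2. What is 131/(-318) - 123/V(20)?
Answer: 191852/1113 ≈ 172.37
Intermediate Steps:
L(X) = -X**2/3
V(o) = 7/(-7 + (o - o**2/3)/(2*o)) (V(o) = 7/(-7 + (o - o**2/3)/(o + o)) = 7/(-7 + (o - o**2/3)/((2*o))) = 7/(-7 + (o - o**2/3)*(1/(2*o))) = 7/(-7 + (o - o**2/3)/(2*o)))
131/(-318) - 123/V(20) = 131/(-318) - 123/((-42/(39 + 20))) = 131*(-1/318) - 123/((-42/59)) = -131/318 - 123/((-42*1/59)) = -131/318 - 123/(-42/59) = -131/318 - 123*(-59/42) = -131/318 + 2419/14 = 191852/1113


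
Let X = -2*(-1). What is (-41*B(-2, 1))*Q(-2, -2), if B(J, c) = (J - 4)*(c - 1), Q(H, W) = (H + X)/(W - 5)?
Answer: 0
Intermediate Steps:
X = 2
Q(H, W) = (2 + H)/(-5 + W) (Q(H, W) = (H + 2)/(W - 5) = (2 + H)/(-5 + W))
B(J, c) = (-1 + c)*(-4 + J) (B(J, c) = (-4 + J)*(-1 + c) = (-1 + c)*(-4 + J))
(-41*B(-2, 1))*Q(-2, -2) = (-41*(4 - 1*(-2) - 4*1 - 2*1))*((2 - 2)/(-5 - 2)) = (-41*(4 + 2 - 4 - 2))*(0/(-7)) = (-41*0)*(-⅐*0) = 0*0 = 0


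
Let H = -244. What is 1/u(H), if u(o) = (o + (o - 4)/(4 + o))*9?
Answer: -10/21867 ≈ -0.00045731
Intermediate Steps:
u(o) = 9*o + 9*(-4 + o)/(4 + o) (u(o) = (o + (-4 + o)/(4 + o))*9 = 9*o + 9*(-4 + o)/(4 + o))
1/u(H) = 1/(9*(-4 + (-244)² + 5*(-244))/(4 - 244)) = 1/(9*(-4 + 59536 - 1220)/(-240)) = 1/(9*(-1/240)*58312) = 1/(-21867/10) = -10/21867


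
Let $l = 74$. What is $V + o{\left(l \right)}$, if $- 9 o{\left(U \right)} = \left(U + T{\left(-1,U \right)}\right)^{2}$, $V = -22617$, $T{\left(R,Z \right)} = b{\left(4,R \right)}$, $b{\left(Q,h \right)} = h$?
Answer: $- \frac{208882}{9} \approx -23209.0$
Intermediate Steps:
$T{\left(R,Z \right)} = R$
$o{\left(U \right)} = - \frac{\left(-1 + U\right)^{2}}{9}$ ($o{\left(U \right)} = - \frac{\left(U - 1\right)^{2}}{9} = - \frac{\left(-1 + U\right)^{2}}{9}$)
$V + o{\left(l \right)} = -22617 - \frac{\left(-1 + 74\right)^{2}}{9} = -22617 - \frac{73^{2}}{9} = -22617 - \frac{5329}{9} = - \frac{208882}{9}$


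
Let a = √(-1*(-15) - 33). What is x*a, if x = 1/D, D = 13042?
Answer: 3*I*√2/13042 ≈ 0.00032531*I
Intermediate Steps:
a = 3*I*√2 (a = √(15 - 33) = √(-18) = 3*I*√2 ≈ 4.2426*I)
x = 1/13042 ≈ 7.6675e-5
x*a = (3*I*√2)/13042 = 3*I*√2/13042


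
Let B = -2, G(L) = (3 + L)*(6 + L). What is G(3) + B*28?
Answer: -2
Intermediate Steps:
G(3) + B*28 = (18 + 3**2 + 9*3) - 2*28 = (18 + 9 + 27) - 56 = 54 - 56 = -2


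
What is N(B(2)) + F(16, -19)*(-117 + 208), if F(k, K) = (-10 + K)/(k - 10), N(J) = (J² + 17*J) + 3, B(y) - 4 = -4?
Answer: -2621/6 ≈ -436.83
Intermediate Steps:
B(y) = 0 (B(y) = 4 - 4 = 0)
N(J) = 3 + J² + 17*J
F(k, K) = (-10 + K)/(-10 + k)
N(B(2)) + F(16, -19)*(-117 + 208) = (3 + 0² + 17*0) + ((-10 - 19)/(-10 + 16))*(-117 + 208) = (3 + 0 + 0) + (-29/6)*91 = 3 + ((⅙)*(-29))*91 = 3 - 29/6*91 = 3 - 2639/6 = -2621/6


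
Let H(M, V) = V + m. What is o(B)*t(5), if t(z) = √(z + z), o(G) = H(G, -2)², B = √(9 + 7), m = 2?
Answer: 0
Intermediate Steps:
H(M, V) = 2 + V (H(M, V) = V + 2 = 2 + V)
B = 4 (B = √16 = 4)
o(G) = 0 (o(G) = (2 - 2)² = 0² = 0)
t(z) = √2*√z (t(z) = √(2*z) = √2*√z)
o(B)*t(5) = 0*(√2*√5) = 0*√10 = 0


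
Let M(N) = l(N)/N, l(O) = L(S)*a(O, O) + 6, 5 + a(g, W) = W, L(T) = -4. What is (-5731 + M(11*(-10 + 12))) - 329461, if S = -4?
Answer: -3687143/11 ≈ -3.3520e+5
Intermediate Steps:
a(g, W) = -5 + W
l(O) = 26 - 4*O (l(O) = -4*(-5 + O) + 6 = (20 - 4*O) + 6 = 26 - 4*O)
M(N) = (26 - 4*N)/N
(-5731 + M(11*(-10 + 12))) - 329461 = (-5731 + (-4 + 26/((11*(-10 + 12))))) - 329461 = (-5731 + (-4 + 26/((11*2)))) - 329461 = (-5731 + (-4 + 26/22)) - 329461 = (-5731 + (-4 + 26*(1/22))) - 329461 = (-5731 + (-4 + 13/11)) - 329461 = (-5731 - 31/11) - 329461 = -63072/11 - 329461 = -3687143/11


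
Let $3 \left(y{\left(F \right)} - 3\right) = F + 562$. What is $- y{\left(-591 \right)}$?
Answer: $\frac{20}{3} \approx 6.6667$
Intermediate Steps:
$y{\left(F \right)} = \frac{571}{3} + \frac{F}{3}$ ($y{\left(F \right)} = 3 + \frac{F + 562}{3} = 3 + \frac{562 + F}{3} = 3 + \left(\frac{562}{3} + \frac{F}{3}\right) = \frac{571}{3} + \frac{F}{3}$)
$- y{\left(-591 \right)} = - (\frac{571}{3} + \frac{1}{3} \left(-591\right)) = - (\frac{571}{3} - 197) = \left(-1\right) \left(- \frac{20}{3}\right) = \frac{20}{3}$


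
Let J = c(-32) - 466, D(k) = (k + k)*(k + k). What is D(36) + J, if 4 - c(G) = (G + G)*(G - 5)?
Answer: 2354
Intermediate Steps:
c(G) = 4 - 2*G*(-5 + G) (c(G) = 4 - (G + G)*(G - 5) = 4 - 2*G*(-5 + G))
D(k) = 4*k² (D(k) = (2*k)*(2*k) = 4*k²)
J = -2830 (J = (4 - 2*(-32)² + 10*(-32)) - 466 = (4 - 2*1024 - 320) - 466 = (4 - 2048 - 320) - 466 = -2364 - 466 = -2830)
D(36) + J = 4*36² - 2830 = 4*1296 - 2830 = 5184 - 2830 = 2354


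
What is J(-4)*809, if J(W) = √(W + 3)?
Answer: 809*I ≈ 809.0*I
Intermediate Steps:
J(W) = √(3 + W)
J(-4)*809 = √(3 - 4)*809 = √(-1)*809 = I*809 = 809*I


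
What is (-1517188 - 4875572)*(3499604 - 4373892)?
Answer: 5589113354880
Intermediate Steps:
(-1517188 - 4875572)*(3499604 - 4373892) = -6392760*(-874288) = 5589113354880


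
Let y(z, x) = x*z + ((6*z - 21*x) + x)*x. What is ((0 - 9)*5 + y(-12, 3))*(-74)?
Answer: 35298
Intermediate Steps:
y(z, x) = x*z + x*(-20*x + 6*z) (y(z, x) = x*z + ((-21*x + 6*z) + x)*x = x*z + (-20*x + 6*z)*x = x*z + x*(-20*x + 6*z))
((0 - 9)*5 + y(-12, 3))*(-74) = ((0 - 9)*5 + 3*(-20*3 + 7*(-12)))*(-74) = (-9*5 + 3*(-60 - 84))*(-74) = (-45 + 3*(-144))*(-74) = (-45 - 432)*(-74) = -477*(-74) = 35298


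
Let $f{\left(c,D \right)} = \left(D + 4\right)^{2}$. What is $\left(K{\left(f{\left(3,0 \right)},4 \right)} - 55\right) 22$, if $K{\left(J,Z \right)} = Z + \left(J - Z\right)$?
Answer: $-858$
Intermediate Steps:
$f{\left(c,D \right)} = \left(4 + D\right)^{2}$
$K{\left(J,Z \right)} = J$
$\left(K{\left(f{\left(3,0 \right)},4 \right)} - 55\right) 22 = \left(\left(4 + 0\right)^{2} - 55\right) 22 = \left(4^{2} - 55\right) 22 = \left(16 - 55\right) 22 = \left(-39\right) 22 = -858$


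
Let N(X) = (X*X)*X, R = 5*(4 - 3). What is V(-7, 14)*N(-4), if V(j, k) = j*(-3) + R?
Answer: -1664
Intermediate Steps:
R = 5 (R = 5*1 = 5)
N(X) = X**3 (N(X) = X**2*X = X**3)
V(j, k) = 5 - 3*j (V(j, k) = j*(-3) + 5 = -3*j + 5 = 5 - 3*j)
V(-7, 14)*N(-4) = (5 - 3*(-7))*(-4)**3 = (5 + 21)*(-64) = 26*(-64) = -1664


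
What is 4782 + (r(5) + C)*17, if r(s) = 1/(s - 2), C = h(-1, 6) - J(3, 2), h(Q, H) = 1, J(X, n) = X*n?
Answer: 14108/3 ≈ 4702.7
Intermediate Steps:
C = -5 (C = 1 - 3*2 = 1 - 1*6 = 1 - 6 = -5)
r(s) = 1/(-2 + s)
4782 + (r(5) + C)*17 = 4782 + (1/(-2 + 5) - 5)*17 = 4782 + (1/3 - 5)*17 = 4782 + (⅓ - 5)*17 = 4782 - 14/3*17 = 4782 - 238/3 = 14108/3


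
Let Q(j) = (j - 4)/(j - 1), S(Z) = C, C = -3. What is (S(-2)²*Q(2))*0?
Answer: 0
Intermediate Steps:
S(Z) = -3
Q(j) = (-4 + j)/(-1 + j)
(S(-2)²*Q(2))*0 = ((-3)²*((-4 + 2)/(-1 + 2)))*0 = (9*(-2/1))*0 = (9*(1*(-2)))*0 = (9*(-2))*0 = -18*0 = 0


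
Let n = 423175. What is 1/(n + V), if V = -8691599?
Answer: -1/8268424 ≈ -1.2094e-7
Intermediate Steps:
1/(n + V) = 1/(423175 - 8691599) = 1/(-8268424) = -1/8268424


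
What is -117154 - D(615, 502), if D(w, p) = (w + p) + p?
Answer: -118773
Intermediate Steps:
D(w, p) = w + 2*p (D(w, p) = (p + w) + p = w + 2*p)
-117154 - D(615, 502) = -117154 - (615 + 2*502) = -117154 - (615 + 1004) = -117154 - 1*1619 = -117154 - 1619 = -118773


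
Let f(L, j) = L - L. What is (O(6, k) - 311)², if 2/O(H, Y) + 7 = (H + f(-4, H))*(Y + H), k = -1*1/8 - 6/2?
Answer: 162384049/1681 ≈ 96600.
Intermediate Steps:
k = -25/8 (k = -1*⅛ - 6*½ = -⅛ - 3 = -25/8 ≈ -3.1250)
f(L, j) = 0
O(H, Y) = 2/(-7 + H*(H + Y)) (O(H, Y) = 2/(-7 + (H + 0)*(Y + H)) = 2/(-7 + H*(H + Y)))
(O(6, k) - 311)² = (2/(-7 + 6² + 6*(-25/8)) - 311)² = (2/(-7 + 36 - 75/4) - 311)² = (2/(41/4) - 311)² = (2*(4/41) - 311)² = (8/41 - 311)² = (-12743/41)² = 162384049/1681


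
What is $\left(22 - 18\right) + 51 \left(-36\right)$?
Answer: $-1832$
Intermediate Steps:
$\left(22 - 18\right) + 51 \left(-36\right) = 4 - 1836 = -1832$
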